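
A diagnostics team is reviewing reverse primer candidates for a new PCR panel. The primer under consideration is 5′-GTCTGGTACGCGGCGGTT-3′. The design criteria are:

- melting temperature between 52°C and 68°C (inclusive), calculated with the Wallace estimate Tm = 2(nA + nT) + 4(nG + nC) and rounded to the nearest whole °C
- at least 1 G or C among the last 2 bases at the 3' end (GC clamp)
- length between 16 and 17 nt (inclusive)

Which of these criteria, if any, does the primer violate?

Fails: GC clamp, length.

Base counts: A=1, T=5, G=8, C=4 (length 18).
Tm: Tm = 2·6 + 4·12 = 60°C ✓
GC clamp: 3' end TT has 0 G/C, need ≥1 ✗
length: length 18, outside 16–17 ✗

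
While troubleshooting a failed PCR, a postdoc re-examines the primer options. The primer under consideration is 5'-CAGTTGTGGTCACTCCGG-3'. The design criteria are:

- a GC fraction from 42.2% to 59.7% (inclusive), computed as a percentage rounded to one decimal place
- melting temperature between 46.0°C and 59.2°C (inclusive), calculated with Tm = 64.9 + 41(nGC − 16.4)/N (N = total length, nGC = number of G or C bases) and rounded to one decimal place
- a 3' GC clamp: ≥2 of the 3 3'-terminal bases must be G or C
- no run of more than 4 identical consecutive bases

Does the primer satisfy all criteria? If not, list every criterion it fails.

Base counts: A=2, T=5, G=6, C=5 (length 18).
GC content: GC 11/18 = 61.1%, outside 42.2–59.7% ✗
Tm: Tm = 64.9 + 41·(11 − 16.4)/18 = 52.6°C ✓
GC clamp: 3' end CGG has 3 G/C ✓
homopolymer run: longest run = 2 ✓

Fails: GC content.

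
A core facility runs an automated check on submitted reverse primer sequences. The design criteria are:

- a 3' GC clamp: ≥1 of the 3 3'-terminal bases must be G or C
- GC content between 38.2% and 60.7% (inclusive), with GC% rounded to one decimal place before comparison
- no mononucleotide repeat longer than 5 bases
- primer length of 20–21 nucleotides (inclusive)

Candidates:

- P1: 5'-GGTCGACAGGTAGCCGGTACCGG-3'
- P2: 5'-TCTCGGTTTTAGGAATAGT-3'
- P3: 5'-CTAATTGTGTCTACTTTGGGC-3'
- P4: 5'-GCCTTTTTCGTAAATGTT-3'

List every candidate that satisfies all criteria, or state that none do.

P1 (23 nt, A=4 T=3 G=10 C=6): 3' end CGG has 3 G/C ✓; GC 16/23 = 69.6%, outside 38.2–60.7% ✗; longest run = 2 ✓; length 23, outside 20–21 ✗ — fails.
P2 (19 nt, A=4 T=8 G=5 C=2): 3' end AGT has 1 G/C ✓; GC 7/19 = 36.8%, outside 38.2–60.7% ✗; longest run = 4 ✓; length 19, outside 20–21 ✗ — fails.
P3 (21 nt, A=3 T=9 G=5 C=4): 3' end GGC has 3 G/C ✓; GC 9/21 = 42.9% ✓; longest run = 3 ✓; length 21 ✓ — passes.
P4 (18 nt, A=3 T=9 G=3 C=3): 3' end GTT has 1 G/C ✓; GC 6/18 = 33.3%, outside 38.2–60.7% ✗; longest run = 5 ✓; length 18, outside 20–21 ✗ — fails.

P3 only.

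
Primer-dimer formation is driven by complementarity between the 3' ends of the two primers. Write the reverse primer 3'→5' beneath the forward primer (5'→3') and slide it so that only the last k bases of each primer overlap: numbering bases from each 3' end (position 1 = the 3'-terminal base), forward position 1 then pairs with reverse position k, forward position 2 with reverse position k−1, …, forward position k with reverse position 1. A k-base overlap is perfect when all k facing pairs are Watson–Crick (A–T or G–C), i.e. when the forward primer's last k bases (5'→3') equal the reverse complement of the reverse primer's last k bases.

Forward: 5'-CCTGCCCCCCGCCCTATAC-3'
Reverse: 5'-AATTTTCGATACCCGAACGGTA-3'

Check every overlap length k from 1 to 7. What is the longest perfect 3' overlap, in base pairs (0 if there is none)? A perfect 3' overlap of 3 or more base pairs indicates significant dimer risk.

Last 7 bases (5'→3') — forward …CCTATAC, reverse …AACGGTA.
Reverse complement of the reverse primer's last 7 bases: TACCGTT; its first k bases are the reverse complement of the reverse primer's last k bases, so a perfect k-base overlap needs the forward primer's last k bases to equal them.
Comparing (forward last k vs required): k=1: C vs T ✗; k=2: AC vs TA ✗; k=3: TAC vs TAC ✓; k=4: ATAC vs TACC ✗; k=5: TATAC vs TACCG ✗; k=6: CTATAC vs TACCGT ✗; k=7: CCTATAC vs TACCGTT ✗.
Only k = 3 is perfect, so the longest perfect 3' overlap is 3.

Longest perfect overlap: 3 complementary base pairs; significant dimer risk (threshold 3).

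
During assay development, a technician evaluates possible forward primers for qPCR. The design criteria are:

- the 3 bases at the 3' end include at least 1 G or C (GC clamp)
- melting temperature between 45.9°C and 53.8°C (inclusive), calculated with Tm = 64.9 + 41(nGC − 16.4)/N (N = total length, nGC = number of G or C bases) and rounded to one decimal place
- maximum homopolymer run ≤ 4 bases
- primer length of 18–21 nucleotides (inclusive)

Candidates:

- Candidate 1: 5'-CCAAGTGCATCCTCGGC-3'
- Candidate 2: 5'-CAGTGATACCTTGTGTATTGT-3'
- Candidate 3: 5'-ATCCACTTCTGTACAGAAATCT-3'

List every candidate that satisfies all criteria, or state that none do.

Candidate 1 (17 nt, A=3 T=3 G=4 C=7): 3' end GGC has 3 G/C ✓; Tm = 64.9 + 41·(11 − 16.4)/17 = 51.9°C ✓; longest run = 2 ✓; length 17, outside 18–21 ✗ — fails.
Candidate 2 (21 nt, A=4 T=9 G=5 C=3): 3' end TGT has 1 G/C ✓; Tm = 64.9 + 41·(8 − 16.4)/21 = 48.5°C ✓; longest run = 2 ✓; length 21 ✓ — passes.
Candidate 3 (22 nt, A=7 T=7 G=2 C=6): 3' end TCT has 1 G/C ✓; Tm = 64.9 + 41·(8 − 16.4)/22 = 49.2°C ✓; longest run = 3 ✓; length 22, outside 18–21 ✗ — fails.

Candidate 2 only.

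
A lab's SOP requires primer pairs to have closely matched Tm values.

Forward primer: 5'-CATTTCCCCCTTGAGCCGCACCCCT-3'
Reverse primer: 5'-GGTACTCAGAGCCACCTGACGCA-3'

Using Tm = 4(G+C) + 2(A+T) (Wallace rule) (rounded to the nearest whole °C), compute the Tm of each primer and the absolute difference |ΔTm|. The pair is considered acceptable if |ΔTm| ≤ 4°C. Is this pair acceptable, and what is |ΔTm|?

Forward: A=3 T=6 G=3 C=13 → Tm = 2·9 + 4·16 = 82°C.
Reverse: A=6 T=3 G=6 C=8 → Tm = 2·9 + 4·14 = 74°C.
|ΔTm| = |82 − 74| = 8°C, > 4°C.

|ΔTm| = 8°C; the pair is not acceptable.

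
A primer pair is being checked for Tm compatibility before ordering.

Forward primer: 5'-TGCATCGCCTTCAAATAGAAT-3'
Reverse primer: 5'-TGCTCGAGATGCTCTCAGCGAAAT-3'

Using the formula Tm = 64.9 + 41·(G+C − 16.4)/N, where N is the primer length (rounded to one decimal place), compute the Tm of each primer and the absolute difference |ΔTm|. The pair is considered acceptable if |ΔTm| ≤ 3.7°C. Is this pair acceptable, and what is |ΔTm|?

Forward: G+C = 8, N = 21 → Tm = 64.9 + 41·(8 − 16.4)/21 = 48.5°C.
Reverse: G+C = 12, N = 24 → Tm = 64.9 + 41·(12 − 16.4)/24 = 57.4°C.
|ΔTm| = |48.5 − 57.4| = 8.9°C, > 3.7°C.

|ΔTm| = 8.9°C; the pair is not acceptable.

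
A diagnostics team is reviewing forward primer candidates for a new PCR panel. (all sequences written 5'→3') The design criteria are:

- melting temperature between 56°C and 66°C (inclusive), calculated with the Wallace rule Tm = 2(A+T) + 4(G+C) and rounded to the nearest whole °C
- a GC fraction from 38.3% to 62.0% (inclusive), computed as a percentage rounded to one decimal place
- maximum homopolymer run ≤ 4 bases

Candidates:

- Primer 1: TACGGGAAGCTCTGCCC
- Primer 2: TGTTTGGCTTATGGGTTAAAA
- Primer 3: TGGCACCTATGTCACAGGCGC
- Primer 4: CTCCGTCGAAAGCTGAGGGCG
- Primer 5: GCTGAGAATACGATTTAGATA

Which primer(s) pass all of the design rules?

None of the candidates satisfy all criteria.

Primer 1 (17 nt, A=3 T=3 G=5 C=6): Tm = 2·6 + 4·11 = 56°C ✓; GC 11/17 = 64.7%, outside 38.3–62.0% ✗; longest run = 3 ✓ — fails.
Primer 2 (21 nt, A=5 T=9 G=6 C=1): Tm = 2·14 + 4·7 = 56°C ✓; GC 7/21 = 33.3%, outside 38.3–62.0% ✗; longest run = 4 ✓ — fails.
Primer 3 (21 nt, A=4 T=4 G=6 C=7): Tm = 2·8 + 4·13 = 68°C, outside 56–66°C ✗; GC 13/21 = 61.9% ✓; longest run = 2 ✓ — fails.
Primer 4 (21 nt, A=4 T=3 G=8 C=6): Tm = 2·7 + 4·14 = 70°C, outside 56–66°C ✗; GC 14/21 = 66.7%, outside 38.3–62.0% ✗; longest run = 3 ✓ — fails.
Primer 5 (21 nt, A=8 T=6 G=5 C=2): Tm = 2·14 + 4·7 = 56°C ✓; GC 7/21 = 33.3%, outside 38.3–62.0% ✗; longest run = 3 ✓ — fails.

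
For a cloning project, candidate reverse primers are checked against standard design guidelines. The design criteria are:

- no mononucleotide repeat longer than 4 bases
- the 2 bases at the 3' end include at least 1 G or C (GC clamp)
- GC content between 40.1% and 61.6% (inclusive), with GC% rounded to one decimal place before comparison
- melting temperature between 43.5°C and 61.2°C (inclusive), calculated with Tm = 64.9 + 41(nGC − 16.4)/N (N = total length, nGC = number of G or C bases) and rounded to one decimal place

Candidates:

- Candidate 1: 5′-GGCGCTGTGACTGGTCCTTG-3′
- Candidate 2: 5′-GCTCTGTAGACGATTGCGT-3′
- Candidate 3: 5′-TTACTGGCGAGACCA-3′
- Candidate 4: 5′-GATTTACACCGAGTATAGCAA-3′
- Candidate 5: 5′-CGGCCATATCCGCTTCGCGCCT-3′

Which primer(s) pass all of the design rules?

Candidate 1 (20 nt, A=1 T=6 G=8 C=5): longest run = 2 ✓; 3' end TG has 1 G/C ✓; GC 13/20 = 65.0%, outside 40.1–61.6% ✗; Tm = 64.9 + 41·(13 − 16.4)/20 = 57.9°C ✓ — fails.
Candidate 2 (19 nt, A=3 T=6 G=6 C=4): longest run = 2 ✓; 3' end GT has 1 G/C ✓; GC 10/19 = 52.6% ✓; Tm = 64.9 + 41·(10 − 16.4)/19 = 51.1°C ✓ — passes.
Candidate 3 (15 nt, A=4 T=3 G=4 C=4): longest run = 2 ✓; 3' end CA has 1 G/C ✓; GC 8/15 = 53.3% ✓; Tm = 64.9 + 41·(8 − 16.4)/15 = 41.9°C, outside 43.5–61.2°C ✗ — fails.
Candidate 4 (21 nt, A=8 T=5 G=4 C=4): longest run = 3 ✓; 3' end AA has 0 G/C, need ≥1 ✗; GC 8/21 = 38.1%, outside 40.1–61.6% ✗; Tm = 64.9 + 41·(8 − 16.4)/21 = 48.5°C ✓ — fails.
Candidate 5 (22 nt, A=2 T=5 G=5 C=10): longest run = 2 ✓; 3' end CT has 1 G/C ✓; GC 15/22 = 68.2%, outside 40.1–61.6% ✗; Tm = 64.9 + 41·(15 − 16.4)/22 = 62.3°C, outside 43.5–61.2°C ✗ — fails.

Candidate 2 only.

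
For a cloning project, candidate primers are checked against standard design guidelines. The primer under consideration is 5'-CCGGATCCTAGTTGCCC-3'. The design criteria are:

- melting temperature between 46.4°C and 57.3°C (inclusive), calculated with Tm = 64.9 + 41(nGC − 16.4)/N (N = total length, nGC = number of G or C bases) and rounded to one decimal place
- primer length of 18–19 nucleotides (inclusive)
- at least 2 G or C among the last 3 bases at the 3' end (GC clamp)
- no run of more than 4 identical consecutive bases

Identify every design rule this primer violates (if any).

Base counts: A=2, T=4, G=4, C=7 (length 17).
Tm: Tm = 64.9 + 41·(11 − 16.4)/17 = 51.9°C ✓
length: length 17, outside 18–19 ✗
GC clamp: 3' end CCC has 3 G/C ✓
homopolymer run: longest run = 3 ✓

Fails: length.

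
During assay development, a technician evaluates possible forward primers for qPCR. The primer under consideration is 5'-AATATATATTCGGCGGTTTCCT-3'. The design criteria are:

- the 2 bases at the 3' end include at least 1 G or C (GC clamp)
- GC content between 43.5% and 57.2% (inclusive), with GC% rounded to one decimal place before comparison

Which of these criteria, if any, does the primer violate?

Base counts: A=5, T=9, G=4, C=4 (length 22).
GC clamp: 3' end CT has 1 G/C ✓
GC content: GC 8/22 = 36.4%, outside 43.5–57.2% ✗

Fails: GC content.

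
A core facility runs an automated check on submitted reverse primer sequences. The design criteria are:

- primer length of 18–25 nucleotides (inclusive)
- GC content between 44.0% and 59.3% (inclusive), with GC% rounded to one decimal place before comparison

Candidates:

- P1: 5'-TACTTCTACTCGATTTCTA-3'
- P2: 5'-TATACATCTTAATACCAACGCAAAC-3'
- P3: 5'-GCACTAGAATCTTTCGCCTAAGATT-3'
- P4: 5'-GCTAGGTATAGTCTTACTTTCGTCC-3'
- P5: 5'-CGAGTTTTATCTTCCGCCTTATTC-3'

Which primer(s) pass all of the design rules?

P1 (19 nt, A=4 T=9 G=1 C=5): length 19 ✓; GC 6/19 = 31.6%, outside 44.0–59.3% ✗ — fails.
P2 (25 nt, A=11 T=6 G=1 C=7): length 25 ✓; GC 8/25 = 32.0%, outside 44.0–59.3% ✗ — fails.
P3 (25 nt, A=7 T=8 G=4 C=6): length 25 ✓; GC 10/25 = 40.0%, outside 44.0–59.3% ✗ — fails.
P4 (25 nt, A=4 T=10 G=5 C=6): length 25 ✓; GC 11/25 = 44.0% ✓ — passes.
P5 (24 nt, A=3 T=11 G=3 C=7): length 24 ✓; GC 10/24 = 41.7%, outside 44.0–59.3% ✗ — fails.

P4 only.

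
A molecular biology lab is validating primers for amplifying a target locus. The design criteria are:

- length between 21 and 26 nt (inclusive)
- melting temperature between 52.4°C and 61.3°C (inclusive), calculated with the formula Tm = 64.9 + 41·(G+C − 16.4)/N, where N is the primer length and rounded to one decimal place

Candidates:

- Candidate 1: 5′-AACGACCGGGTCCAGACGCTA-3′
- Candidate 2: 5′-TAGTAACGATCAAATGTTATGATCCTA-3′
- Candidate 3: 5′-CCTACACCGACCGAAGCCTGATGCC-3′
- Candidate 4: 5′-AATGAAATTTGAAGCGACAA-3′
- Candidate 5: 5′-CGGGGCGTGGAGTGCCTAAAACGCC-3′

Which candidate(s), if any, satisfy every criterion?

Candidate 1 only.

Candidate 1 (21 nt, A=6 T=2 G=6 C=7): length 21 ✓; Tm = 64.9 + 41·(13 − 16.4)/21 = 58.3°C ✓ — passes.
Candidate 2 (27 nt, A=10 T=9 G=4 C=4): length 27, outside 21–26 ✗; Tm = 64.9 + 41·(8 − 16.4)/27 = 52.1°C, outside 52.4–61.3°C ✗ — fails.
Candidate 3 (25 nt, A=6 T=3 G=5 C=11): length 25 ✓; Tm = 64.9 + 41·(16 − 16.4)/25 = 64.2°C, outside 52.4–61.3°C ✗ — fails.
Candidate 4 (20 nt, A=10 T=4 G=4 C=2): length 20, outside 21–26 ✗; Tm = 64.9 + 41·(6 − 16.4)/20 = 43.6°C, outside 52.4–61.3°C ✗ — fails.
Candidate 5 (25 nt, A=5 T=3 G=10 C=7): length 25 ✓; Tm = 64.9 + 41·(17 − 16.4)/25 = 65.9°C, outside 52.4–61.3°C ✗ — fails.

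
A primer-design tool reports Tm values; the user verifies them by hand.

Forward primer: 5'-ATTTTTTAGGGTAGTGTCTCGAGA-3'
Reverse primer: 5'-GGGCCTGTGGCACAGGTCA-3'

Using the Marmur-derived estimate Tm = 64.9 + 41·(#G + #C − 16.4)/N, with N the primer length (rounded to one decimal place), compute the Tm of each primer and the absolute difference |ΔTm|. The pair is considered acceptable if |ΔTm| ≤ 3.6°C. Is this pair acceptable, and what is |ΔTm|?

Forward: G+C = 9, N = 24 → Tm = 64.9 + 41·(9 − 16.4)/24 = 52.3°C.
Reverse: G+C = 13, N = 19 → Tm = 64.9 + 41·(13 − 16.4)/19 = 57.6°C.
|ΔTm| = |52.3 − 57.6| = 5.3°C, > 3.6°C.

|ΔTm| = 5.3°C; the pair is not acceptable.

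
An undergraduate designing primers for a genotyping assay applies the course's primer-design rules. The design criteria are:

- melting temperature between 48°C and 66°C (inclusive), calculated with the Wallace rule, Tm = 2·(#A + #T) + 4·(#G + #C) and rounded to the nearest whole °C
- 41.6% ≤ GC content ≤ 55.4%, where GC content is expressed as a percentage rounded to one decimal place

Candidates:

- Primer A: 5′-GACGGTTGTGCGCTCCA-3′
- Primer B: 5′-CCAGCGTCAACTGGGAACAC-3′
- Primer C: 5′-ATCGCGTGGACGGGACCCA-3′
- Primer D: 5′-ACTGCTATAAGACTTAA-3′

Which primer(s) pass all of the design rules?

Primer A (17 nt, A=2 T=4 G=6 C=5): Tm = 2·6 + 4·11 = 56°C ✓; GC 11/17 = 64.7%, outside 41.6–55.4% ✗ — fails.
Primer B (20 nt, A=6 T=2 G=5 C=7): Tm = 2·8 + 4·12 = 64°C ✓; GC 12/20 = 60.0%, outside 41.6–55.4% ✗ — fails.
Primer C (19 nt, A=4 T=2 G=7 C=6): Tm = 2·6 + 4·13 = 64°C ✓; GC 13/19 = 68.4%, outside 41.6–55.4% ✗ — fails.
Primer D (17 nt, A=7 T=5 G=2 C=3): Tm = 2·12 + 4·5 = 44°C, outside 48–66°C ✗; GC 5/17 = 29.4%, outside 41.6–55.4% ✗ — fails.

None of the candidates satisfy all criteria.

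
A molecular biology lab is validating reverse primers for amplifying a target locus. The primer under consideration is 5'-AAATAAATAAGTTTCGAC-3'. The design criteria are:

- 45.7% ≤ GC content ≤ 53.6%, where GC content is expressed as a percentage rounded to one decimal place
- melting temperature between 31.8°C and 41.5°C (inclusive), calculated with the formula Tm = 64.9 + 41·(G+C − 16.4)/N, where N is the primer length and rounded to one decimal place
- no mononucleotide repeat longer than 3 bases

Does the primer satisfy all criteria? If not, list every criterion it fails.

Fails: GC content.

Base counts: A=9, T=5, G=2, C=2 (length 18).
GC content: GC 4/18 = 22.2%, outside 45.7–53.6% ✗
Tm: Tm = 64.9 + 41·(4 − 16.4)/18 = 36.7°C ✓
homopolymer run: longest run = 3 ✓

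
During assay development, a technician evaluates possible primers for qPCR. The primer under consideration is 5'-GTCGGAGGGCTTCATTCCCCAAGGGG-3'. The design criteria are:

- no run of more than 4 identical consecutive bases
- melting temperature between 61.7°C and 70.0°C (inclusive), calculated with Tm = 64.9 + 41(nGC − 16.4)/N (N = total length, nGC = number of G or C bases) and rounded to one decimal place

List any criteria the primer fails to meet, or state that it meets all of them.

Base counts: A=4, T=5, G=10, C=7 (length 26).
homopolymer run: longest run = 4 ✓
Tm: Tm = 64.9 + 41·(17 − 16.4)/26 = 65.8°C ✓

Meets all criteria.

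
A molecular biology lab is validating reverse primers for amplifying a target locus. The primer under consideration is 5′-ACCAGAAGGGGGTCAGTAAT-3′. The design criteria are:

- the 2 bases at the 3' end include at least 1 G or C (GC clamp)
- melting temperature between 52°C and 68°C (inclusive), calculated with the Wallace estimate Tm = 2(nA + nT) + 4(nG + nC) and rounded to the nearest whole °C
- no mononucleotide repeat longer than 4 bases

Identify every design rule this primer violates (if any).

Fails: GC clamp, homopolymer run.

Base counts: A=7, T=3, G=7, C=3 (length 20).
GC clamp: 3' end AT has 0 G/C, need ≥1 ✗
Tm: Tm = 2·10 + 4·10 = 60°C ✓
homopolymer run: longest run = 5, exceeds 4 ✗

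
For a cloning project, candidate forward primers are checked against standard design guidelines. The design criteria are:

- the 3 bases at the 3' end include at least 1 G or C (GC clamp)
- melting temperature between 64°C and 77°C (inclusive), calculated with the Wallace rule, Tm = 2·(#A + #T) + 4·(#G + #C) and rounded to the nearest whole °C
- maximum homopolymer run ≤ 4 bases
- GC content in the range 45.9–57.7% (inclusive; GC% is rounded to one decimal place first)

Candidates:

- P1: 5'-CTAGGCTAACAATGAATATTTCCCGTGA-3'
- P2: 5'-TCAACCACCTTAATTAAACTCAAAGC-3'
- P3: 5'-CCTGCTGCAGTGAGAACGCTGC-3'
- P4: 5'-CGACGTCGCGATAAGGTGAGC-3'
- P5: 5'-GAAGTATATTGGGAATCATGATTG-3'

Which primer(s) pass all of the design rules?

P1 (28 nt, A=9 T=8 G=5 C=6): 3' end TGA has 1 G/C ✓; Tm = 2·17 + 4·11 = 78°C, outside 64–77°C ✗; longest run = 3 ✓; GC 11/28 = 39.3%, outside 45.9–57.7% ✗ — fails.
P2 (26 nt, A=11 T=6 G=1 C=8): 3' end AGC has 2 G/C ✓; Tm = 2·17 + 4·9 = 70°C ✓; longest run = 3 ✓; GC 9/26 = 34.6%, outside 45.9–57.7% ✗ — fails.
P3 (22 nt, A=4 T=4 G=7 C=7): 3' end TGC has 2 G/C ✓; Tm = 2·8 + 4·14 = 72°C ✓; longest run = 2 ✓; GC 14/22 = 63.6%, outside 45.9–57.7% ✗ — fails.
P4 (21 nt, A=5 T=3 G=8 C=5): 3' end AGC has 2 G/C ✓; Tm = 2·8 + 4·13 = 68°C ✓; longest run = 2 ✓; GC 13/21 = 61.9%, outside 45.9–57.7% ✗ — fails.
P5 (24 nt, A=8 T=8 G=7 C=1): 3' end TTG has 1 G/C ✓; Tm = 2·16 + 4·8 = 64°C ✓; longest run = 3 ✓; GC 8/24 = 33.3%, outside 45.9–57.7% ✗ — fails.

None of the candidates satisfy all criteria.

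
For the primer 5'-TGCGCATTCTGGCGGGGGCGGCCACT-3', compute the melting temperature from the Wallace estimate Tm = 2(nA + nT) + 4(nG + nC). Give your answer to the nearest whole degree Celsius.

Base counts: A=2, T=5, G=11, C=8 (length 26).
Tm = 2·(2+5) + 4·(11+8) = 2·7 + 4·19 = 14 + 76 = 90°C.

90°C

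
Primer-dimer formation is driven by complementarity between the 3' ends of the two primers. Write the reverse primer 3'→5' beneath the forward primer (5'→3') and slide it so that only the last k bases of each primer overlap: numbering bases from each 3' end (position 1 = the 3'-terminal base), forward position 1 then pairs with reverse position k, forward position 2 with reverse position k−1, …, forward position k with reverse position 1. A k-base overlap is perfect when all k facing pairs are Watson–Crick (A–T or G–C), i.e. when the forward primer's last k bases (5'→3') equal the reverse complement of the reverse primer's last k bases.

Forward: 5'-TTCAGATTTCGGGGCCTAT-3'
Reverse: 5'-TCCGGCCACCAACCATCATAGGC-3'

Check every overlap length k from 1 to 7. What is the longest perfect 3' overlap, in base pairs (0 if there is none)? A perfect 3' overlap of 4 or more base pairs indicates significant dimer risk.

Last 7 bases (5'→3') — forward …GGCCTAT, reverse …CATAGGC.
Reverse complement of the reverse primer's last 7 bases: GCCTATG; its first k bases are the reverse complement of the reverse primer's last k bases, so a perfect k-base overlap needs the forward primer's last k bases to equal them.
Comparing (forward last k vs required): k=1: T vs G ✗; k=2: AT vs GC ✗; k=3: TAT vs GCC ✗; k=4: CTAT vs GCCT ✗; k=5: CCTAT vs GCCTA ✗; k=6: GCCTAT vs GCCTAT ✓; k=7: GGCCTAT vs GCCTATG ✗.
Only k = 6 is perfect, so the longest perfect 3' overlap is 6.

Longest perfect overlap: 6 complementary base pairs; significant dimer risk (threshold 4).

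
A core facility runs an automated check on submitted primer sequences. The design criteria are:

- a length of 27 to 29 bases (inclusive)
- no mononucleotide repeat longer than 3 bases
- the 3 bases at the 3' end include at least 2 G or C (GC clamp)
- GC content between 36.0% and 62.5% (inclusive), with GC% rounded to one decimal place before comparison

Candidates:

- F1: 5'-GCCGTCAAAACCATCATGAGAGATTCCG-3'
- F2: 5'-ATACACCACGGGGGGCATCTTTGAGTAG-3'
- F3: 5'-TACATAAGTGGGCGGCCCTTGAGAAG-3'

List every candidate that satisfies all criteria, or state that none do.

F1 (28 nt, A=9 T=5 G=6 C=8): length 28 ✓; longest run = 4, exceeds 3 ✗; 3' end CCG has 3 G/C ✓; GC 14/28 = 50.0% ✓ — fails.
F2 (28 nt, A=7 T=6 G=9 C=6): length 28 ✓; longest run = 6, exceeds 3 ✗; 3' end TAG has 1 G/C, need ≥2 ✗; GC 15/28 = 53.6% ✓ — fails.
F3 (26 nt, A=7 T=5 G=9 C=5): length 26, outside 27–29 ✗; longest run = 3 ✓; 3' end AAG has 1 G/C, need ≥2 ✗; GC 14/26 = 53.8% ✓ — fails.

None of the candidates satisfy all criteria.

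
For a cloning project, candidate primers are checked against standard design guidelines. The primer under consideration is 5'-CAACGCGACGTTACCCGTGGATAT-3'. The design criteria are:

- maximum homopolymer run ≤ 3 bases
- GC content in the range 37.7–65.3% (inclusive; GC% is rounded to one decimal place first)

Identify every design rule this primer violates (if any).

Meets all criteria.

Base counts: A=6, T=5, G=6, C=7 (length 24).
homopolymer run: longest run = 3 ✓
GC content: GC 13/24 = 54.2% ✓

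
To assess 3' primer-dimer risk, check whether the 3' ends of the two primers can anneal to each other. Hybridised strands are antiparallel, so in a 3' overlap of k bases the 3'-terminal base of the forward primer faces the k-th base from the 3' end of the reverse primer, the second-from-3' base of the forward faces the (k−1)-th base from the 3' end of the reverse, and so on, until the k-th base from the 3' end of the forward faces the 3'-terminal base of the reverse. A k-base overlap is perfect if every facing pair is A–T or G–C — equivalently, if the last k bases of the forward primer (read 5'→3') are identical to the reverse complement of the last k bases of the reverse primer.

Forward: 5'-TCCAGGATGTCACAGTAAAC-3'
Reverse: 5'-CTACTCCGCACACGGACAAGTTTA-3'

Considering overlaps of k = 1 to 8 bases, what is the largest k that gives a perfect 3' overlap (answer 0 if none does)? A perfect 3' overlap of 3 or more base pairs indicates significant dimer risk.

Last 8 bases (5'→3') — forward …CAGTAAAC, reverse …CAAGTTTA.
Reverse complement of the reverse primer's last 8 bases: TAAACTTG; its first k bases are the reverse complement of the reverse primer's last k bases, so a perfect k-base overlap needs the forward primer's last k bases to equal them.
Comparing (forward last k vs required): k=1: C vs T ✗; k=2: AC vs TA ✗; k=3: AAC vs TAA ✗; k=4: AAAC vs TAAA ✗; k=5: TAAAC vs TAAAC ✓; k=6: GTAAAC vs TAAACT ✗; k=7: AGTAAAC vs TAAACTT ✗; k=8: CAGTAAAC vs TAAACTTG ✗.
Only k = 5 is perfect, so the longest perfect 3' overlap is 5.

Longest perfect overlap: 5 complementary base pairs; significant dimer risk (threshold 3).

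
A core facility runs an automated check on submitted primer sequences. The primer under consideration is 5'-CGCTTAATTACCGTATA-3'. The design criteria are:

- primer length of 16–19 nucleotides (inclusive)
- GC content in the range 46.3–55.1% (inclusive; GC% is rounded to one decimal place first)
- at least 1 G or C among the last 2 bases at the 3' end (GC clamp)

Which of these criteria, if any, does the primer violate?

Fails: GC content, GC clamp.

Base counts: A=5, T=6, G=2, C=4 (length 17).
length: length 17 ✓
GC content: GC 6/17 = 35.3%, outside 46.3–55.1% ✗
GC clamp: 3' end TA has 0 G/C, need ≥1 ✗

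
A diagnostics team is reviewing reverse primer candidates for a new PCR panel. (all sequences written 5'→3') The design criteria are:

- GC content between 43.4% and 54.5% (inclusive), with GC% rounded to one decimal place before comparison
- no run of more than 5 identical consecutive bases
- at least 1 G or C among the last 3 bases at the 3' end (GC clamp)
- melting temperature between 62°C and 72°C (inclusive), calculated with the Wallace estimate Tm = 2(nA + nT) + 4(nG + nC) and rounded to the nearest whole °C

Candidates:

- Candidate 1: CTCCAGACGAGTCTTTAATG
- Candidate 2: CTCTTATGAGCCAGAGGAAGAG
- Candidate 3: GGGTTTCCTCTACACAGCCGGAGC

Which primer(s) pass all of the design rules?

Candidate 1 (20 nt, A=5 T=6 G=4 C=5): GC 9/20 = 45.0% ✓; longest run = 3 ✓; 3' end ATG has 1 G/C ✓; Tm = 2·11 + 4·9 = 58°C, outside 62–72°C ✗ — fails.
Candidate 2 (22 nt, A=7 T=4 G=7 C=4): GC 11/22 = 50.0% ✓; longest run = 2 ✓; 3' end GAG has 2 G/C ✓; Tm = 2·11 + 4·11 = 66°C ✓ — passes.
Candidate 3 (24 nt, A=4 T=5 G=7 C=8): GC 15/24 = 62.5%, outside 43.4–54.5% ✗; longest run = 3 ✓; 3' end AGC has 2 G/C ✓; Tm = 2·9 + 4·15 = 78°C, outside 62–72°C ✗ — fails.

Candidate 2 only.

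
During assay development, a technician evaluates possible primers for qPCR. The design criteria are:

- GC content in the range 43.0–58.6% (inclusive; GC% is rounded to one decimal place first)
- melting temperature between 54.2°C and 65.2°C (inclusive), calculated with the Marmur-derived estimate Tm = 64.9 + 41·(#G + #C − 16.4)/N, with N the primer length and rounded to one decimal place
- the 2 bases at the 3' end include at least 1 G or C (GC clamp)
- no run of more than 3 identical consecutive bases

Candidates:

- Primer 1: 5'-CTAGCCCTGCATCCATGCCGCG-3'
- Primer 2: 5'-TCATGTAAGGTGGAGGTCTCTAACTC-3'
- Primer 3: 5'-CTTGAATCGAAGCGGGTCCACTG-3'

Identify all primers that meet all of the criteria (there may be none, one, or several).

Primer 1 (22 nt, A=3 T=4 G=5 C=10): GC 15/22 = 68.2%, outside 43.0–58.6% ✗; Tm = 64.9 + 41·(15 − 16.4)/22 = 62.3°C ✓; 3' end CG has 2 G/C ✓; longest run = 3 ✓ — fails.
Primer 2 (26 nt, A=6 T=8 G=7 C=5): GC 12/26 = 46.2% ✓; Tm = 64.9 + 41·(12 − 16.4)/26 = 58.0°C ✓; 3' end TC has 1 G/C ✓; longest run = 2 ✓ — passes.
Primer 3 (23 nt, A=5 T=5 G=7 C=6): GC 13/23 = 56.5% ✓; Tm = 64.9 + 41·(13 − 16.4)/23 = 58.8°C ✓; 3' end TG has 1 G/C ✓; longest run = 3 ✓ — passes.

Primer 2 and Primer 3.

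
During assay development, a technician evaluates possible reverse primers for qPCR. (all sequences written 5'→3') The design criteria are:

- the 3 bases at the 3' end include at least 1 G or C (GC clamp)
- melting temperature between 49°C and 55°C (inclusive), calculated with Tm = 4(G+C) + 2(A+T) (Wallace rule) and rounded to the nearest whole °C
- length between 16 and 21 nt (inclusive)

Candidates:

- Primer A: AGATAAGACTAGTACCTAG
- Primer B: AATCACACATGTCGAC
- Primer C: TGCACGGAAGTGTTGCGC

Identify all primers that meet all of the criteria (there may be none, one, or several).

Primer A only.

Primer A (19 nt, A=8 T=4 G=4 C=3): 3' end TAG has 1 G/C ✓; Tm = 2·12 + 4·7 = 52°C ✓; length 19 ✓ — passes.
Primer B (16 nt, A=6 T=3 G=2 C=5): 3' end GAC has 2 G/C ✓; Tm = 2·9 + 4·7 = 46°C, outside 49–55°C ✗; length 16 ✓ — fails.
Primer C (18 nt, A=3 T=4 G=7 C=4): 3' end CGC has 3 G/C ✓; Tm = 2·7 + 4·11 = 58°C, outside 49–55°C ✗; length 18 ✓ — fails.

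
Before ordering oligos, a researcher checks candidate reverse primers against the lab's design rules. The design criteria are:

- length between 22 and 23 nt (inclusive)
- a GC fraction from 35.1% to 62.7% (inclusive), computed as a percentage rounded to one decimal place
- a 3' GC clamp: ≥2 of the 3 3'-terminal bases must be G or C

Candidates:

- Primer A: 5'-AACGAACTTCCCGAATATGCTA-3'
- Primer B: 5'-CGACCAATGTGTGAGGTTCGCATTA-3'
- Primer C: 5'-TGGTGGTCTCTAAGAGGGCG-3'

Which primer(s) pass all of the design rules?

Primer A (22 nt, A=8 T=5 G=3 C=6): length 22 ✓; GC 9/22 = 40.9% ✓; 3' end CTA has 1 G/C, need ≥2 ✗ — fails.
Primer B (25 nt, A=6 T=7 G=7 C=5): length 25, outside 22–23 ✗; GC 12/25 = 48.0% ✓; 3' end TTA has 0 G/C, need ≥2 ✗ — fails.
Primer C (20 nt, A=3 T=5 G=9 C=3): length 20, outside 22–23 ✗; GC 12/20 = 60.0% ✓; 3' end GCG has 3 G/C ✓ — fails.

None of the candidates satisfy all criteria.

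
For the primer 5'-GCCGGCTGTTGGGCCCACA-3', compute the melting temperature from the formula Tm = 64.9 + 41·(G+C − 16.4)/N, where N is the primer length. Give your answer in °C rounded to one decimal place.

59.7°C

Base counts: A=2, T=3, G=7, C=7; G+C = 14, N = 19.
Tm = 64.9 + 41·(14 − 16.4)/19 = 64.9 + -98.40/19 = 59.7°C.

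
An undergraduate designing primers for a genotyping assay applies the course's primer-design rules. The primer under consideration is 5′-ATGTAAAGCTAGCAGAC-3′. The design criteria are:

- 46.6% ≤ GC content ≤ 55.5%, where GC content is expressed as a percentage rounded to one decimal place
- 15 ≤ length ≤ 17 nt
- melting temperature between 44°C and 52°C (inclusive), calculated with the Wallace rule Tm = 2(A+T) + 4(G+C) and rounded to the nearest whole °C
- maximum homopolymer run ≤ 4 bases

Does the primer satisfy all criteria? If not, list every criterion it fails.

Base counts: A=7, T=3, G=4, C=3 (length 17).
GC content: GC 7/17 = 41.2%, outside 46.6–55.5% ✗
length: length 17 ✓
Tm: Tm = 2·10 + 4·7 = 48°C ✓
homopolymer run: longest run = 3 ✓

Fails: GC content.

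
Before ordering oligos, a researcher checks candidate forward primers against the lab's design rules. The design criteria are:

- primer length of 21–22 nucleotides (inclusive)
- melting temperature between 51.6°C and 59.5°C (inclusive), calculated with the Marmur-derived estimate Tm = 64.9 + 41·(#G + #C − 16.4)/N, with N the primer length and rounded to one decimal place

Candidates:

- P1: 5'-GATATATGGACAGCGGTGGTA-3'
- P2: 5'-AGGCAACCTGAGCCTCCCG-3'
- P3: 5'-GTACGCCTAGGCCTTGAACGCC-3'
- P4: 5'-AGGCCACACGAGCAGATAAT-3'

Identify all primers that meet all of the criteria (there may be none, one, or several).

P1 (21 nt, A=6 T=5 G=8 C=2): length 21 ✓; Tm = 64.9 + 41·(10 − 16.4)/21 = 52.4°C ✓ — passes.
P2 (19 nt, A=4 T=2 G=5 C=8): length 19, outside 21–22 ✗; Tm = 64.9 + 41·(13 − 16.4)/19 = 57.6°C ✓ — fails.
P3 (22 nt, A=4 T=4 G=6 C=8): length 22 ✓; Tm = 64.9 + 41·(14 − 16.4)/22 = 60.4°C, outside 51.6–59.5°C ✗ — fails.
P4 (20 nt, A=8 T=2 G=5 C=5): length 20, outside 21–22 ✗; Tm = 64.9 + 41·(10 − 16.4)/20 = 51.8°C ✓ — fails.

P1 only.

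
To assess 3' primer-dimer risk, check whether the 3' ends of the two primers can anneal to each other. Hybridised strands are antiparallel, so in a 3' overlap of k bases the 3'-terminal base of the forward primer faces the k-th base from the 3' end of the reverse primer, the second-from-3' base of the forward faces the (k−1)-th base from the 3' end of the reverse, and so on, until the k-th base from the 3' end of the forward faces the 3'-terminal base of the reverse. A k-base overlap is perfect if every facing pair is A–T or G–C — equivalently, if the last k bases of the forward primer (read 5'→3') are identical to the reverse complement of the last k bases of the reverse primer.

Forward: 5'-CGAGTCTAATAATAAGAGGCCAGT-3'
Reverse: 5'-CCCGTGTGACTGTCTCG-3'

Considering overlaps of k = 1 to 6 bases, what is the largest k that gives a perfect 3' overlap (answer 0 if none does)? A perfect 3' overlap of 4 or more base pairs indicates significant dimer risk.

Longest perfect overlap: 0 complementary base pairs; below the dimer-risk threshold (threshold 4).

Last 6 bases (5'→3') — forward …GCCAGT, reverse …GTCTCG.
Reverse complement of the reverse primer's last 6 bases: CGAGAC; its first k bases are the reverse complement of the reverse primer's last k bases, so a perfect k-base overlap needs the forward primer's last k bases to equal them.
Comparing (forward last k vs required): k=1: T vs C ✗; k=2: GT vs CG ✗; k=3: AGT vs CGA ✗; k=4: CAGT vs CGAG ✗; k=5: CCAGT vs CGAGA ✗; k=6: GCCAGT vs CGAGAC ✗.
No overlap length from 1 to 6 is perfect, so the longest perfect 3' overlap is 0.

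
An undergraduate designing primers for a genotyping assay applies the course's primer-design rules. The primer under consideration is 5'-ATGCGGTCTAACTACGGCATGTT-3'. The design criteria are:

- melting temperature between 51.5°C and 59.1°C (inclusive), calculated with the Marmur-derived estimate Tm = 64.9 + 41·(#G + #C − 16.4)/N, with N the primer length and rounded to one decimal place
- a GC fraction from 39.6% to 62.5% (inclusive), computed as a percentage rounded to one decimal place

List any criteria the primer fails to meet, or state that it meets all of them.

Base counts: A=5, T=7, G=6, C=5 (length 23).
Tm: Tm = 64.9 + 41·(11 − 16.4)/23 = 55.3°C ✓
GC content: GC 11/23 = 47.8% ✓

Meets all criteria.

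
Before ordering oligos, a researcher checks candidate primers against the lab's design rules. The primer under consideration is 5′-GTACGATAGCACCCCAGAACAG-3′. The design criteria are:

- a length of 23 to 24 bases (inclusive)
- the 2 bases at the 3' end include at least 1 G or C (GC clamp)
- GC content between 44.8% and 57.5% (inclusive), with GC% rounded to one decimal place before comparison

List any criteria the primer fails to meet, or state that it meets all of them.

Base counts: A=8, T=2, G=5, C=7 (length 22).
length: length 22, outside 23–24 ✗
GC clamp: 3' end AG has 1 G/C ✓
GC content: GC 12/22 = 54.5% ✓

Fails: length.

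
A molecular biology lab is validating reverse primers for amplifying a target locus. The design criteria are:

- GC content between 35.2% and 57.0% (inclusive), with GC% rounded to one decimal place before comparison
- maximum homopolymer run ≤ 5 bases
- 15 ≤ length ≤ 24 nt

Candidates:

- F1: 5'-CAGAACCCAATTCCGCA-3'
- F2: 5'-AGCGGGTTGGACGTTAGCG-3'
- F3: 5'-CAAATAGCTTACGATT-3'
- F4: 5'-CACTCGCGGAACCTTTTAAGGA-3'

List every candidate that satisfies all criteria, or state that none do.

F1 and F4.

F1 (17 nt, A=6 T=2 G=2 C=7): GC 9/17 = 52.9% ✓; longest run = 3 ✓; length 17 ✓ — passes.
F2 (19 nt, A=3 T=4 G=9 C=3): GC 12/19 = 63.2%, outside 35.2–57.0% ✗; longest run = 3 ✓; length 19 ✓ — fails.
F3 (16 nt, A=6 T=5 G=2 C=3): GC 5/16 = 31.3%, outside 35.2–57.0% ✗; longest run = 3 ✓; length 16 ✓ — fails.
F4 (22 nt, A=6 T=5 G=5 C=6): GC 11/22 = 50.0% ✓; longest run = 4 ✓; length 22 ✓ — passes.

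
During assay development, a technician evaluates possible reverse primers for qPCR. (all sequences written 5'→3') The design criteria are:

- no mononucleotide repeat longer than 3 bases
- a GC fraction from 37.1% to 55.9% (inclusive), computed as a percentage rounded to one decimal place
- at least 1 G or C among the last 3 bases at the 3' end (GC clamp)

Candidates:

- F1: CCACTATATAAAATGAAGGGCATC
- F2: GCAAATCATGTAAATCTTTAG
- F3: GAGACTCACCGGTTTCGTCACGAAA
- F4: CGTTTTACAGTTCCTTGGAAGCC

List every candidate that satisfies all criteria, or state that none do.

None of the candidates satisfy all criteria.

F1 (24 nt, A=10 T=5 G=4 C=5): longest run = 4, exceeds 3 ✗; GC 9/24 = 37.5% ✓; 3' end ATC has 1 G/C ✓ — fails.
F2 (21 nt, A=8 T=7 G=3 C=3): longest run = 3 ✓; GC 6/21 = 28.6%, outside 37.1–55.9% ✗; 3' end TAG has 1 G/C ✓ — fails.
F3 (25 nt, A=7 T=5 G=6 C=7): longest run = 3 ✓; GC 13/25 = 52.0% ✓; 3' end AAA has 0 G/C, need ≥1 ✗ — fails.
F4 (23 nt, A=4 T=8 G=5 C=6): longest run = 4, exceeds 3 ✗; GC 11/23 = 47.8% ✓; 3' end GCC has 3 G/C ✓ — fails.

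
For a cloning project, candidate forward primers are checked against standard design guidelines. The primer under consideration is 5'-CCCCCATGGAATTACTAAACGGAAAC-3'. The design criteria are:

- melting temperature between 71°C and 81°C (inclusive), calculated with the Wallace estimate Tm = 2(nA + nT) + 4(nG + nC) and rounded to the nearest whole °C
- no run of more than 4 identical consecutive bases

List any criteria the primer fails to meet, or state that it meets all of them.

Base counts: A=10, T=4, G=4, C=8 (length 26).
Tm: Tm = 2·14 + 4·12 = 76°C ✓
homopolymer run: longest run = 5, exceeds 4 ✗

Fails: homopolymer run.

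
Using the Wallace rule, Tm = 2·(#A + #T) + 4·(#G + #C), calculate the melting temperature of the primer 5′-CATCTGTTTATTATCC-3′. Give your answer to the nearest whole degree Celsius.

42°C

Base counts: A=3, T=8, G=1, C=4 (length 16).
Tm = 2·(3+8) + 4·(1+4) = 2·11 + 4·5 = 22 + 20 = 42°C.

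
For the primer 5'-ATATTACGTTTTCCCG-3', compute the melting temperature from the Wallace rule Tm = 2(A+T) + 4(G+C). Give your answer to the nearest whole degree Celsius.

44°C

Base counts: A=3, T=7, G=2, C=4 (length 16).
Tm = 2·(3+7) + 4·(2+4) = 2·10 + 4·6 = 20 + 24 = 44°C.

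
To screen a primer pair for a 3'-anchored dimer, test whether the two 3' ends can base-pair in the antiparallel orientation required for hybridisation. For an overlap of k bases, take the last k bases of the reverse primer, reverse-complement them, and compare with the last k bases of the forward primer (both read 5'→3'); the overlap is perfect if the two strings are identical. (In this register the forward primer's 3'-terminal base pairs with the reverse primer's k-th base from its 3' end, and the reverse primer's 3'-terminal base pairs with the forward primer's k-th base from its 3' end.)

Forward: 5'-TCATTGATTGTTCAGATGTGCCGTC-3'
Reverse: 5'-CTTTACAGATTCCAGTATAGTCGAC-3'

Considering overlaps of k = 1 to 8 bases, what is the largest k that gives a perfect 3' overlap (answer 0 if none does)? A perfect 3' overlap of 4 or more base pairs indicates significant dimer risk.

Last 8 bases (5'→3') — forward …GTGCCGTC, reverse …TAGTCGAC.
Reverse complement of the reverse primer's last 8 bases: GTCGACTA; its first k bases are the reverse complement of the reverse primer's last k bases, so a perfect k-base overlap needs the forward primer's last k bases to equal them.
Comparing (forward last k vs required): k=1: C vs G ✗; k=2: TC vs GT ✗; k=3: GTC vs GTC ✓; k=4: CGTC vs GTCG ✗; k=5: CCGTC vs GTCGA ✗; k=6: GCCGTC vs GTCGAC ✗; k=7: TGCCGTC vs GTCGACT ✗; k=8: GTGCCGTC vs GTCGACTA ✗.
Only k = 3 is perfect, so the longest perfect 3' overlap is 3.

Longest perfect overlap: 3 complementary base pairs; below the dimer-risk threshold (threshold 4).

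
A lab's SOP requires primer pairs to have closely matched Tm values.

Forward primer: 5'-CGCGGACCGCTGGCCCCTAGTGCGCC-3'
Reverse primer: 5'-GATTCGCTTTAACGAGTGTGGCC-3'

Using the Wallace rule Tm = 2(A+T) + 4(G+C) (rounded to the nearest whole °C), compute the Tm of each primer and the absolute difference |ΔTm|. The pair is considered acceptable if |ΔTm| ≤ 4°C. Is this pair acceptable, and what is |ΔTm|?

Forward: A=2 T=3 G=9 C=12 → Tm = 2·5 + 4·21 = 94°C.
Reverse: A=4 T=7 G=7 C=5 → Tm = 2·11 + 4·12 = 70°C.
|ΔTm| = |94 − 70| = 24°C, > 4°C.

|ΔTm| = 24°C; the pair is not acceptable.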